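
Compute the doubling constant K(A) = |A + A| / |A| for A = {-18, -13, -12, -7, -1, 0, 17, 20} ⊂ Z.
K = |A + A| / |A| = 31/8

Enumerate A + A = {a + b : a, b ∈ A}. With |A| = 8, there are |A|^2 = 64 ordered sum pairs; collecting distinct values, A + A = {-36, -31, -30, -26, -25, -24, -20, -19, -18, -14, -13, -12, -8, -7, -2, -1, 0, 2, 4, 5, 7, 8, 10, 13, 16, 17, 19, 20, 34, 37, 40}, so |A + A| = 31. Thus K = 31/8. For comparison, the minimum possible |A + A| over all 8-element sets is 2·8 − 1 = 15 (so min K = 15/8), attained only by arithmetic progressions.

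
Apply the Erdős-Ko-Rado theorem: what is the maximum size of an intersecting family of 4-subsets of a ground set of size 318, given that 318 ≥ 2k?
max |F| = C(317, 3) = 5259030

The Erdős-Ko-Rado theorem states: for n ≥ 2k, an intersecting family of k-subsets of an n-element set has size at most C(n − 1, k − 1), with equality for 'star' families {A ⊆ [n] : |A| = k, i ∈ A} (fix an element i). For n = 318, k = 4: C(317, 3) = 5259030.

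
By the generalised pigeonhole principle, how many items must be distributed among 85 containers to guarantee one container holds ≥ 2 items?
n = (2 − 1)·85 + 1 = 86

By the generalised pigeonhole principle, to guarantee some box contains ≥ r objects we need more than (r − 1) · k objects total. Threshold: n = (r − 1) · k + 1. With r = 2 and k = 85: n = 1 · 85 + 1 = 85 + 1 = 86. For n = 85 = 1 · 85, we can put exactly 1 objects in every box, avoiding 2 in any single one — so 86 is tight.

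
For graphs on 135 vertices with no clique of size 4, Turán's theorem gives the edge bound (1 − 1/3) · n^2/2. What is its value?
Turán density bound = (2/3) · 135^2/2 = 6075

Turán's theorem: ex(n, K_{r+1}) is achieved by the complete r-partite Turán graph T(n, r) with parts as balanced as possible, and is at most (1 − 1/r) · n^2/2. For r = 3, n = 135: the density bound is (2/3) · 18225/2 = 6075. Since 3 ∣ 135, the Turán graph T(135, 3) has parts of equal size 45, and its edge count e(T(135, 3)) = 6075 attains the density bound exactly.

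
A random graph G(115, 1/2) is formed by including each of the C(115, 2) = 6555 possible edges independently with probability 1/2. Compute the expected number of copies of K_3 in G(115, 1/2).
E[# K_3] = C(115, 3) · (1/2)^C(3, 2) = 246905 / 2^3 = 30863.125

For each 3-subset S of vertices (there are C(115, 3) = 246905 such S), let X_S = 1 if S induces a K_3 (all C(3, 2) = 3 edges present). Then P(X_S = 1) = (1/2)^3 = 1/8. By linearity of expectation, E[# K_3] = C(115, 3) · (1/2)^3 = 246905 / 8 = 30863.125.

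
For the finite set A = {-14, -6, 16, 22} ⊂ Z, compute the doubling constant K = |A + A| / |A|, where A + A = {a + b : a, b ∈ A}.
K = |A + A| / |A| = 10/4 = 5/2

Enumerate A + A = {a + b : a, b ∈ A}. With |A| = 4, there are |A|^2 = 16 ordered sum pairs; collecting distinct values, A + A = {-28, -20, -12, 2, 8, 10, 16, 32, 38, 44}, so |A + A| = 10. Thus K = 10/4 = 5/2. For comparison, the minimum possible |A + A| over all 4-element sets is 2·4 − 1 = 7 (so min K = 7/4), attained only by arithmetic progressions.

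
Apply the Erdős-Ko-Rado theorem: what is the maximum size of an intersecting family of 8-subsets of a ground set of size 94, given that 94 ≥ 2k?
max |F| = C(93, 7) = 9473622444

The Erdős-Ko-Rado theorem states: for n ≥ 2k, an intersecting family of k-subsets of an n-element set has size at most C(n − 1, k − 1), with equality for 'star' families {A ⊆ [n] : |A| = k, i ∈ A} (fix an element i). For n = 94, k = 8: C(93, 7) = 9473622444.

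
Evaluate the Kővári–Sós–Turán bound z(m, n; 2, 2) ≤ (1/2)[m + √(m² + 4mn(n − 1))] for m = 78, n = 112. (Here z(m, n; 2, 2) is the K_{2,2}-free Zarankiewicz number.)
z(78, 112; 2, 2) ≤ (1/2)[78 + √(78² + 4·78·112·111)] = (1/2)[78 + √3884868] = 1024.5034

Kővári–Sós–Turán: let r_1, ..., r_78 be the row sums and z = Σ r_i the total number of 1s. Each pair of columns can share at most one row with both entries 1 (else a 2×2 all-ones block appears), so Σ_i C(r_i, 2) ≤ C(112, 2) = 6216. By convexity Σ_i C(r_i, 2) ≥ 78·C(z/78, 2) = z(z − 78)/(2·78), giving z² − 78z − 78·112·111 ≤ 0 and hence z ≤ (1/2)[78 + √(6084 + 4·969696)] = (1/2)[78 + √3884868] ≈ (1/2)(78 + 1971.0068) = 1024.5034.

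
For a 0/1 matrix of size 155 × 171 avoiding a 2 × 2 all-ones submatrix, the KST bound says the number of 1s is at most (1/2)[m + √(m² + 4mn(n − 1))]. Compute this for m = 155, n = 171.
z(155, 171; 2, 2) ≤ (1/2)[155 + √(155² + 4·155·171·170)] = (1/2)[155 + √18047425] = 2201.6131

Kővári–Sós–Turán: let r_1, ..., r_155 be the row sums and z = Σ r_i the total number of 1s. Each pair of columns can share at most one row with both entries 1 (else a 2×2 all-ones block appears), so Σ_i C(r_i, 2) ≤ C(171, 2) = 14535. By convexity Σ_i C(r_i, 2) ≥ 155·C(z/155, 2) = z(z − 155)/(2·155), giving z² − 155z − 155·171·170 ≤ 0 and hence z ≤ (1/2)[155 + √(24025 + 4·4505850)] = (1/2)[155 + √18047425] ≈ (1/2)(155 + 4248.2261) = 2201.6131.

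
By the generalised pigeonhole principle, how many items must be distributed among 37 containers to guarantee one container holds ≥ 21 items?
n = (21 − 1)·37 + 1 = 741

By the generalised pigeonhole principle, to guarantee some box contains ≥ r objects we need more than (r − 1) · k objects total. Threshold: n = (r − 1) · k + 1. With r = 21 and k = 37: n = 20 · 37 + 1 = 740 + 1 = 741. For n = 740 = 20 · 37, we can put exactly 20 objects in every box, avoiding 21 in any single one — so 741 is tight.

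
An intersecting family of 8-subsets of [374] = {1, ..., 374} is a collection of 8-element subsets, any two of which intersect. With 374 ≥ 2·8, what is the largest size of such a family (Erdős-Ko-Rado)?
max |F| = C(373, 7) = 188337637355592

Erdős-Ko-Rado (1961): when n ≥ 2k, max |F| = C(n−1, k−1). The bound is attained by the star {A : i ∈ A} for any fixed i ∈ [n]. Here C(374−1, 8−1) = C(373, 7) = 188337637355592.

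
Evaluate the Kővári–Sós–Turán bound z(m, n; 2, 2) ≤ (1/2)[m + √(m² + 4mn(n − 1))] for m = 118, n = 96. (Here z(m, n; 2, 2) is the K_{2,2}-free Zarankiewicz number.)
z(118, 96; 2, 2) ≤ (1/2)[118 + √(118² + 4·118·96·95)] = (1/2)[118 + √4318564] = 1098.0577

Kővári–Sós–Turán: let r_1, ..., r_118 be the row sums and z = Σ r_i the total number of 1s. Each pair of columns can share at most one row with both entries 1 (else a 2×2 all-ones block appears), so Σ_i C(r_i, 2) ≤ C(96, 2) = 4560. By convexity Σ_i C(r_i, 2) ≥ 118·C(z/118, 2) = z(z − 118)/(2·118), giving z² − 118z − 118·96·95 ≤ 0 and hence z ≤ (1/2)[118 + √(13924 + 4·1076160)] = (1/2)[118 + √4318564] ≈ (1/2)(118 + 2078.1155) = 1098.0577.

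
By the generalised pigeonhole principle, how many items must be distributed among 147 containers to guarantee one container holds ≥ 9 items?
n = (9 − 1)·147 + 1 = 1177

By the generalised pigeonhole principle, to guarantee some box contains ≥ r objects we need more than (r − 1) · k objects total. Threshold: n = (r − 1) · k + 1. With r = 9 and k = 147: n = 8 · 147 + 1 = 1176 + 1 = 1177. For n = 1176 = 8 · 147, we can put exactly 8 objects in every box, avoiding 9 in any single one — so 1177 is tight.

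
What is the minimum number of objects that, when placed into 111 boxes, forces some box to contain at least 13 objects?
n = (13 − 1)·111 + 1 = 1333

By the generalised pigeonhole principle, to guarantee some box contains ≥ r objects we need more than (r − 1) · k objects total. Threshold: n = (r − 1) · k + 1. With r = 13 and k = 111: n = 12 · 111 + 1 = 1332 + 1 = 1333. For n = 1332 = 12 · 111, we can put exactly 12 objects in every box, avoiding 13 in any single one — so 1333 is tight.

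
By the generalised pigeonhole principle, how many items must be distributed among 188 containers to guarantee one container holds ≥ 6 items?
n = (6 − 1)·188 + 1 = 941

By the generalised pigeonhole principle, to guarantee some box contains ≥ r objects we need more than (r − 1) · k objects total. Threshold: n = (r − 1) · k + 1. With r = 6 and k = 188: n = 5 · 188 + 1 = 940 + 1 = 941. For n = 940 = 5 · 188, we can put exactly 5 objects in every box, avoiding 6 in any single one — so 941 is tight.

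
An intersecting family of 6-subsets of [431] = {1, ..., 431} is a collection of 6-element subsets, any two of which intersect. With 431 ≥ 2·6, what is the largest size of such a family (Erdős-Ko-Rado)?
max |F| = C(430, 5) = 119681147586

The Erdős-Ko-Rado theorem states: for n ≥ 2k, an intersecting family of k-subsets of an n-element set has size at most C(n − 1, k − 1), with equality for 'star' families {A ⊆ [n] : |A| = k, i ∈ A} (fix an element i). For n = 431, k = 6: C(430, 5) = 119681147586.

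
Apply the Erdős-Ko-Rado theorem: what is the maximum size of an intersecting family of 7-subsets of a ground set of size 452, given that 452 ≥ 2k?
max |F| = C(451, 6) = 11303769578640

The Erdős-Ko-Rado theorem states: for n ≥ 2k, an intersecting family of k-subsets of an n-element set has size at most C(n − 1, k − 1), with equality for 'star' families {A ⊆ [n] : |A| = k, i ∈ A} (fix an element i). For n = 452, k = 7: C(451, 6) = 11303769578640.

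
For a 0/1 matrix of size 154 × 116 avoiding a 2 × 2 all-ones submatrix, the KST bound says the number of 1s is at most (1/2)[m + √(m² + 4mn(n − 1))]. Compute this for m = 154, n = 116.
z(154, 116; 2, 2) ≤ (1/2)[154 + √(154² + 4·154·116·115)] = (1/2)[154 + √8241156] = 1512.3707

Kővári–Sós–Turán: let r_1, ..., r_154 be the row sums and z = Σ r_i the total number of 1s. Each pair of columns can share at most one row with both entries 1 (else a 2×2 all-ones block appears), so Σ_i C(r_i, 2) ≤ C(116, 2) = 6670. By convexity Σ_i C(r_i, 2) ≥ 154·C(z/154, 2) = z(z − 154)/(2·154), giving z² − 154z − 154·116·115 ≤ 0 and hence z ≤ (1/2)[154 + √(23716 + 4·2054360)] = (1/2)[154 + √8241156] ≈ (1/2)(154 + 2870.7414) = 1512.3707.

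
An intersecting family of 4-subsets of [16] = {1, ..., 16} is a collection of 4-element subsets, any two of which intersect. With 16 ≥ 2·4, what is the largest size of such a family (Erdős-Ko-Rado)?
max |F| = C(15, 3) = 455

Erdős-Ko-Rado (1961): when n ≥ 2k, max |F| = C(n−1, k−1). The bound is attained by the star {A : i ∈ A} for any fixed i ∈ [n]. Here C(16−1, 4−1) = C(15, 3) = 455.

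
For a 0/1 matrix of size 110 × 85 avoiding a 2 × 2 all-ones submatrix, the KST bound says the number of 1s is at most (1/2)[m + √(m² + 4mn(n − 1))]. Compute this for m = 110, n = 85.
z(110, 85; 2, 2) ≤ (1/2)[110 + √(110² + 4·110·85·84)] = (1/2)[110 + √3153700] = 942.933

Kővári–Sós–Turán: let r_1, ..., r_110 be the row sums and z = Σ r_i the total number of 1s. Each pair of columns can share at most one row with both entries 1 (else a 2×2 all-ones block appears), so Σ_i C(r_i, 2) ≤ C(85, 2) = 3570. By convexity Σ_i C(r_i, 2) ≥ 110·C(z/110, 2) = z(z − 110)/(2·110), giving z² − 110z − 110·85·84 ≤ 0 and hence z ≤ (1/2)[110 + √(12100 + 4·785400)] = (1/2)[110 + √3153700] ≈ (1/2)(110 + 1775.866) = 942.933.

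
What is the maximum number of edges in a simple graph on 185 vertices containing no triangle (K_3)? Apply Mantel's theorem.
ex(185, K_3) = ⌊185^2/4⌋ = 8556

Mantel (1907): a triangle-free graph on n vertices has at most ⌊n^2/4⌋ edges, with equality for the complete bipartite graph K_{⌊n/2⌋, ⌈n/2⌉}. For n = 185: ⌊185^2/4⌋ = ⌊34225/4⌋ = 8556. The extremal graph is K_{92, 93}, which has 92·93 = 8556 edges.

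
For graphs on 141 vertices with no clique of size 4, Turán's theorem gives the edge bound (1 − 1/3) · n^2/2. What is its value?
Turán density bound = (2/3) · 141^2/2 = 6627

Turán's theorem: ex(n, K_{r+1}) is achieved by the complete r-partite Turán graph T(n, r) with parts as balanced as possible, and is at most (1 − 1/r) · n^2/2. For r = 3, n = 141: the density bound is (2/3) · 19881/2 = 6627. Since 3 ∣ 141, the Turán graph T(141, 3) has parts of equal size 47, and its edge count e(T(141, 3)) = 6627 attains the density bound exactly.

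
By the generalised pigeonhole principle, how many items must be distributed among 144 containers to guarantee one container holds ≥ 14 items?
n = (14 − 1)·144 + 1 = 1873

By the generalised pigeonhole principle, to guarantee some box contains ≥ r objects we need more than (r − 1) · k objects total. Threshold: n = (r − 1) · k + 1. With r = 14 and k = 144: n = 13 · 144 + 1 = 1872 + 1 = 1873. For n = 1872 = 13 · 144, we can put exactly 13 objects in every box, avoiding 14 in any single one — so 1873 is tight.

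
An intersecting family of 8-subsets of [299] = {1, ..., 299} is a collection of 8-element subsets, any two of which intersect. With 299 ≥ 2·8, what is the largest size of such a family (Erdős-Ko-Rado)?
max |F| = C(298, 7) = 38570361224472

The Erdős-Ko-Rado theorem states: for n ≥ 2k, an intersecting family of k-subsets of an n-element set has size at most C(n − 1, k − 1), with equality for 'star' families {A ⊆ [n] : |A| = k, i ∈ A} (fix an element i). For n = 299, k = 8: C(298, 7) = 38570361224472.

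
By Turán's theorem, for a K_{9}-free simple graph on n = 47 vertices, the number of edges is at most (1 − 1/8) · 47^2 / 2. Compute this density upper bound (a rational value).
Turán density bound = (7/8) · 47^2/2 = 15463/16 ≈ 966.4375

Turán's theorem: ex(n, K_{r+1}) is achieved by the complete r-partite Turán graph T(n, r) with parts as balanced as possible, and is at most (1 − 1/r) · n^2/2. For r = 8, n = 47: the density bound is (7/8) · 2209/2 = 15463/16 ≈ 966.4375. The integer-valued extremum is e(T(47, 8)) = 966, which is strictly less than the density bound 15463/16 since 8 ∤ 47 (the parts of T(47, 8) cannot all be equal).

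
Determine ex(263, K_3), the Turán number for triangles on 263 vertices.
ex(263, K_3) = ⌊263^2/4⌋ = 17292

Mantel (1907): a triangle-free graph on n vertices has at most ⌊n^2/4⌋ edges, with equality for the complete bipartite graph K_{⌊n/2⌋, ⌈n/2⌉}. For n = 263: ⌊263^2/4⌋ = ⌊69169/4⌋ = 17292. The extremal graph is K_{131, 132}, which has 131·132 = 17292 edges.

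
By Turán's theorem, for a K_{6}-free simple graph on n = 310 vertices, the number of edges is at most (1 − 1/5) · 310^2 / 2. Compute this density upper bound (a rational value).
Turán density bound = (4/5) · 310^2/2 = 38440

Turán's theorem: ex(n, K_{r+1}) is achieved by the complete r-partite Turán graph T(n, r) with parts as balanced as possible, and is at most (1 − 1/r) · n^2/2. For r = 5, n = 310: the density bound is (4/5) · 96100/2 = 38440. Since 5 ∣ 310, the Turán graph T(310, 5) has parts of equal size 62, and its edge count e(T(310, 5)) = 38440 attains the density bound exactly.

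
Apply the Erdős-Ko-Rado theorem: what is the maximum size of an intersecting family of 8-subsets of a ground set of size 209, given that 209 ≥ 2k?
max |F| = C(208, 7) = 3017878841328

The Erdős-Ko-Rado theorem states: for n ≥ 2k, an intersecting family of k-subsets of an n-element set has size at most C(n − 1, k − 1), with equality for 'star' families {A ⊆ [n] : |A| = k, i ∈ A} (fix an element i). For n = 209, k = 8: C(208, 7) = 3017878841328.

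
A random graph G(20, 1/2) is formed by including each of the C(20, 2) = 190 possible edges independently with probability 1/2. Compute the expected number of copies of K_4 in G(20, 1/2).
E[# K_4] = C(20, 4) · (1/2)^C(4, 2) = 4845 / 2^6 = 75.703125

For each 4-subset S of vertices (there are C(20, 4) = 4845 such S), let X_S = 1 if S induces a K_4 (all C(4, 2) = 6 edges present). Then P(X_S = 1) = (1/2)^6 = 1/64. By linearity of expectation, E[# K_4] = C(20, 4) · (1/2)^6 = 4845 / 64 = 75.703125.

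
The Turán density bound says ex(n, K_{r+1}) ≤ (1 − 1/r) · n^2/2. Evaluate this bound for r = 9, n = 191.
Turán density bound = (8/9) · 191^2/2 = 145924/9 ≈ 16213.7778

Turán's theorem: ex(n, K_{r+1}) is achieved by the complete r-partite Turán graph T(n, r) with parts as balanced as possible, and is at most (1 − 1/r) · n^2/2. For r = 9, n = 191: the density bound is (8/9) · 36481/2 = 145924/9 ≈ 16213.7778. The integer-valued extremum is e(T(191, 9)) = 16213, which is strictly less than the density bound 145924/9 since 9 ∤ 191 (the parts of T(191, 9) cannot all be equal).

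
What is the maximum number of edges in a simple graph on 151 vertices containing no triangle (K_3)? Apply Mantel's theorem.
ex(151, K_3) = ⌊151^2/4⌋ = 5700

Mantel (1907): a triangle-free graph on n vertices has at most ⌊n^2/4⌋ edges, with equality for the complete bipartite graph K_{⌊n/2⌋, ⌈n/2⌉}. For n = 151: ⌊151^2/4⌋ = ⌊22801/4⌋ = 5700. The extremal graph is K_{75, 76}, which has 75·76 = 5700 edges.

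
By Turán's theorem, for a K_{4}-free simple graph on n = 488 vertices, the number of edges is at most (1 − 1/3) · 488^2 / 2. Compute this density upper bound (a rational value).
Turán density bound = (2/3) · 488^2/2 = 238144/3 ≈ 79381.3333

Turán's theorem: ex(n, K_{r+1}) is achieved by the complete r-partite Turán graph T(n, r) with parts as balanced as possible, and is at most (1 − 1/r) · n^2/2. For r = 3, n = 488: the density bound is (2/3) · 238144/2 = 238144/3 ≈ 79381.3333. The integer-valued extremum is e(T(488, 3)) = 79381, which is strictly less than the density bound 238144/3 since 3 ∤ 488 (the parts of T(488, 3) cannot all be equal).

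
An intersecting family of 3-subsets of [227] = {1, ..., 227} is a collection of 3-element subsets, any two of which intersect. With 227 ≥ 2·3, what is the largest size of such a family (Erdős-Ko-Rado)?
max |F| = C(226, 2) = 25425

Erdős-Ko-Rado (1961): when n ≥ 2k, max |F| = C(n−1, k−1). The bound is attained by the star {A : i ∈ A} for any fixed i ∈ [n]. Here C(227−1, 3−1) = C(226, 2) = 25425.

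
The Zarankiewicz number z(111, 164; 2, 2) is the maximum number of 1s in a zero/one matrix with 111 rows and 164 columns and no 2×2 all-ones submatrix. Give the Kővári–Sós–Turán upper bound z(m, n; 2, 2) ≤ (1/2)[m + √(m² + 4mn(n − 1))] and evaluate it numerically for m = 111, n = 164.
z(111, 164; 2, 2) ≤ (1/2)[111 + √(111² + 4·111·164·163)] = (1/2)[111 + √11881329] = 1778.9652

Kővári–Sós–Turán: let r_1, ..., r_111 be the row sums and z = Σ r_i the total number of 1s. Each pair of columns can share at most one row with both entries 1 (else a 2×2 all-ones block appears), so Σ_i C(r_i, 2) ≤ C(164, 2) = 13366. By convexity Σ_i C(r_i, 2) ≥ 111·C(z/111, 2) = z(z − 111)/(2·111), giving z² − 111z − 111·164·163 ≤ 0 and hence z ≤ (1/2)[111 + √(12321 + 4·2967252)] = (1/2)[111 + √11881329] ≈ (1/2)(111 + 3446.9304) = 1778.9652.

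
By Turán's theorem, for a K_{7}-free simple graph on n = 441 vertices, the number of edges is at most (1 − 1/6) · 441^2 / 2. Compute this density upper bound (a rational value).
Turán density bound = (5/6) · 441^2/2 = 324135/4 ≈ 81033.75

Turán's theorem: ex(n, K_{r+1}) is achieved by the complete r-partite Turán graph T(n, r) with parts as balanced as possible, and is at most (1 − 1/r) · n^2/2. For r = 6, n = 441: the density bound is (5/6) · 194481/2 = 324135/4 ≈ 81033.75. The integer-valued extremum is e(T(441, 6)) = 81033, which is strictly less than the density bound 324135/4 since 6 ∤ 441 (the parts of T(441, 6) cannot all be equal).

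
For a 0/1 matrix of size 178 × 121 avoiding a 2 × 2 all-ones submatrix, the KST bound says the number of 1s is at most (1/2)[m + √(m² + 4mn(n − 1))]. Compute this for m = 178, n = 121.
z(178, 121; 2, 2) ≤ (1/2)[178 + √(178² + 4·178·121·120)] = (1/2)[178 + √10369924] = 1699.1183

Kővári–Sós–Turán: let r_1, ..., r_178 be the row sums and z = Σ r_i the total number of 1s. Each pair of columns can share at most one row with both entries 1 (else a 2×2 all-ones block appears), so Σ_i C(r_i, 2) ≤ C(121, 2) = 7260. By convexity Σ_i C(r_i, 2) ≥ 178·C(z/178, 2) = z(z − 178)/(2·178), giving z² − 178z − 178·121·120 ≤ 0 and hence z ≤ (1/2)[178 + √(31684 + 4·2584560)] = (1/2)[178 + √10369924] ≈ (1/2)(178 + 3220.2366) = 1699.1183.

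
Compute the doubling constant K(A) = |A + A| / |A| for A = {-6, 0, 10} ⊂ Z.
K = |A + A| / |A| = 6/3 = 2

Enumerate A + A = {a + b : a, b ∈ A}. With |A| = 3, there are |A|^2 = 9 ordered sum pairs; collecting distinct values, A + A = {-12, -6, 0, 4, 10, 20}, so |A + A| = 6. Thus K = 6/3 = 2. For comparison, the minimum possible |A + A| over all 3-element sets is 2·3 − 1 = 5 (so min K = 5/3), attained only by arithmetic progressions.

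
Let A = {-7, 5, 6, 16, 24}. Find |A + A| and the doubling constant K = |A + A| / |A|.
K = |A + A| / |A| = 15/5 = 3

Enumerate A + A = {a + b : a, b ∈ A}. With |A| = 5, there are |A|^2 = 25 ordered sum pairs; collecting distinct values, A + A = {-14, -2, -1, 9, 10, 11, 12, 17, 21, 22, 29, 30, 32, 40, 48}, so |A + A| = 15. Thus K = 15/5 = 3. For comparison, the minimum possible |A + A| over all 5-element sets is 2·5 − 1 = 9 (so min K = 9/5), attained only by arithmetic progressions.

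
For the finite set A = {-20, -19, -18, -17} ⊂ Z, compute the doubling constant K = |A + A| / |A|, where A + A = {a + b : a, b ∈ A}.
K = |A + A| / |A| = 7/4

Enumerate A + A = {a + b : a, b ∈ A}. With |A| = 4, there are |A|^2 = 16 ordered sum pairs; collecting distinct values, A + A = {-40, -39, -38, -37, -36, -35, -34}, so |A + A| = 7. Thus K = 7/4. Here |A + A| = 2|A| − 1 = 7, the minimum possible — so K = 7/4 is minimal, which holds iff A is an arithmetic progression.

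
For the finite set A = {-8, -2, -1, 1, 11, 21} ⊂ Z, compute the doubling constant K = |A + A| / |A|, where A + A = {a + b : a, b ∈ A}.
K = |A + A| / |A| = 20/6 = 10/3

Enumerate A + A = {a + b : a, b ∈ A}. With |A| = 6, there are |A|^2 = 36 ordered sum pairs; collecting distinct values, A + A = {-16, -10, -9, -7, -4, -3, -2, -1, 0, 2, 3, 9, 10, 12, 13, 19, 20, 22, 32, 42}, so |A + A| = 20. Thus K = 20/6 = 10/3. For comparison, the minimum possible |A + A| over all 6-element sets is 2·6 − 1 = 11 (so min K = 11/6), attained only by arithmetic progressions.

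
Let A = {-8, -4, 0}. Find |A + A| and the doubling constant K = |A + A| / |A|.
K = |A + A| / |A| = 5/3

Enumerate A + A = {a + b : a, b ∈ A}. With |A| = 3, there are |A|^2 = 9 ordered sum pairs; collecting distinct values, A + A = {-16, -12, -8, -4, 0}, so |A + A| = 5. Thus K = 5/3. Here |A + A| = 2|A| − 1 = 5, the minimum possible — so K = 5/3 is minimal, which holds iff A is an arithmetic progression.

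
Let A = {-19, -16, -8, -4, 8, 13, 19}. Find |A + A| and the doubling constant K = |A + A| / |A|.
K = |A + A| / |A| = 26/7

Enumerate A + A = {a + b : a, b ∈ A}. With |A| = 7, there are |A|^2 = 49 ordered sum pairs; collecting distinct values, A + A = {-38, -35, -32, -27, -24, -23, -20, -16, -12, -11, -8, -6, -3, 0, 3, 4, 5, 9, 11, 15, 16, 21, 26, 27, 32, 38}, so |A + A| = 26. Thus K = 26/7. For comparison, the minimum possible |A + A| over all 7-element sets is 2·7 − 1 = 13 (so min K = 13/7), attained only by arithmetic progressions.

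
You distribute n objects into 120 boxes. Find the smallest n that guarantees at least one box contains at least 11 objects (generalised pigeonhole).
n = (11 − 1)·120 + 1 = 1201

By the generalised pigeonhole principle, to guarantee some box contains ≥ r objects we need more than (r − 1) · k objects total. Threshold: n = (r − 1) · k + 1. With r = 11 and k = 120: n = 10 · 120 + 1 = 1200 + 1 = 1201. For n = 1200 = 10 · 120, we can put exactly 10 objects in every box, avoiding 11 in any single one — so 1201 is tight.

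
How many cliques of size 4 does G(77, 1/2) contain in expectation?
E[# K_4] = C(77, 4) · (1/2)^C(4, 2) = 1353275 / 2^6 = 21144.921875

For each 4-subset S of vertices (there are C(77, 4) = 1353275 such S), let X_S = 1 if S induces a K_4 (all C(4, 2) = 6 edges present). Then P(X_S = 1) = (1/2)^6 = 1/64. By linearity of expectation, E[# K_4] = C(77, 4) · (1/2)^6 = 1353275 / 64 = 21144.921875.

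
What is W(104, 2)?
W(104, 2) = 104 + 1 = 105

A 2-term AP is any pair of integers, so a monochromatic 2-AP exists iff some colour is used at least twice. With 104 colours, the colouring i ↦ i on {1, ..., 104} uses each colour once, avoiding any monochromatic pair, so W(104, 2) > 104. For {1, ..., 105}, pigeonhole forces two integers of the same colour, which form a monochromatic 2-AP. Hence W(104, 2) = 105.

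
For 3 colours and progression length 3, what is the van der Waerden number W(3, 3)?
W(3, 3) = 27

This is a classical value, W(3, 3) = 27, established by combining an explicit 3-colouring of {1, ..., 26} with no monochromatic 3-AP (giving the lower bound W(3, 3) > 26) and a finite case analysis / exhaustive computer search showing every 3-colouring of {1, ..., 27} has such an AP.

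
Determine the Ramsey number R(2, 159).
R(2, 159) = 159

R(2, k) = k for all k ≥ 2: in a 2-colouring of K_k, either some edge is red (a red K_2) or all edges are blue (a blue K_k). And K_{158} coloured all-blue has no blue K_159, so R(2, 159) > 158. Hence R(2, 159) = 159.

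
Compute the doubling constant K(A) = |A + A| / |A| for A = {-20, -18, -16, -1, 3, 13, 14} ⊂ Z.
K = |A + A| / |A| = 25/7

Enumerate A + A = {a + b : a, b ∈ A}. With |A| = 7, there are |A|^2 = 49 ordered sum pairs; collecting distinct values, A + A = {-40, -38, -36, -34, -32, -21, -19, -17, -15, -13, -7, -6, -5, -4, -3, -2, 2, 6, 12, 13, 16, 17, 26, 27, 28}, so |A + A| = 25. Thus K = 25/7. For comparison, the minimum possible |A + A| over all 7-element sets is 2·7 − 1 = 13 (so min K = 13/7), attained only by arithmetic progressions.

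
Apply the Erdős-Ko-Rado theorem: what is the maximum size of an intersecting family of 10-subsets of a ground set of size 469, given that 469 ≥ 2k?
max |F| = C(468, 9) = 2746871064576616120

Erdős-Ko-Rado (1961): when n ≥ 2k, max |F| = C(n−1, k−1). The bound is attained by the star {A : i ∈ A} for any fixed i ∈ [n]. Here C(469−1, 10−1) = C(468, 9) = 2746871064576616120.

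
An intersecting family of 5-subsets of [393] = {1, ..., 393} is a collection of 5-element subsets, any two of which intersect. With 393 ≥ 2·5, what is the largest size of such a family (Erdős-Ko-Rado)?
max |F| = C(392, 4) = 968870630

Erdős-Ko-Rado (1961): when n ≥ 2k, max |F| = C(n−1, k−1). The bound is attained by the star {A : i ∈ A} for any fixed i ∈ [n]. Here C(393−1, 5−1) = C(392, 4) = 968870630.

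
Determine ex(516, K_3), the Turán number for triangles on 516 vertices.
ex(516, K_3) = ⌊516^2/4⌋ = 66564

Mantel (1907): a triangle-free graph on n vertices has at most ⌊n^2/4⌋ edges, with equality for the complete bipartite graph K_{⌊n/2⌋, ⌈n/2⌉}. For n = 516: ⌊516^2/4⌋ = ⌊266256/4⌋ = 66564. The extremal graph is K_{258, 258}, which has 258·258 = 66564 edges.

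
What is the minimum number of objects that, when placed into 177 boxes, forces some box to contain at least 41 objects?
n = (41 − 1)·177 + 1 = 7081

By the generalised pigeonhole principle, to guarantee some box contains ≥ r objects we need more than (r − 1) · k objects total. Threshold: n = (r − 1) · k + 1. With r = 41 and k = 177: n = 40 · 177 + 1 = 7080 + 1 = 7081. For n = 7080 = 40 · 177, we can put exactly 40 objects in every box, avoiding 41 in any single one — so 7081 is tight.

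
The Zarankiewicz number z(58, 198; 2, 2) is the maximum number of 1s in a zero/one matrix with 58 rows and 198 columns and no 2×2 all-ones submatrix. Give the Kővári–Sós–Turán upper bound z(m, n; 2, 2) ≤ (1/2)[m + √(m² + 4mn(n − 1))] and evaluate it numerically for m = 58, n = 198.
z(58, 198; 2, 2) ≤ (1/2)[58 + √(58² + 4·58·198·197)] = (1/2)[58 + √9052756] = 1533.3899

Kővári–Sós–Turán: let r_1, ..., r_58 be the row sums and z = Σ r_i the total number of 1s. Each pair of columns can share at most one row with both entries 1 (else a 2×2 all-ones block appears), so Σ_i C(r_i, 2) ≤ C(198, 2) = 19503. By convexity Σ_i C(r_i, 2) ≥ 58·C(z/58, 2) = z(z − 58)/(2·58), giving z² − 58z − 58·198·197 ≤ 0 and hence z ≤ (1/2)[58 + √(3364 + 4·2262348)] = (1/2)[58 + √9052756] ≈ (1/2)(58 + 3008.7798) = 1533.3899.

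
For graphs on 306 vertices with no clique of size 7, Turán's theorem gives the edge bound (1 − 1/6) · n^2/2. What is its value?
Turán density bound = (5/6) · 306^2/2 = 39015

Turán's theorem: ex(n, K_{r+1}) is achieved by the complete r-partite Turán graph T(n, r) with parts as balanced as possible, and is at most (1 − 1/r) · n^2/2. For r = 6, n = 306: the density bound is (5/6) · 93636/2 = 39015. Since 6 ∣ 306, the Turán graph T(306, 6) has parts of equal size 51, and its edge count e(T(306, 6)) = 39015 attains the density bound exactly.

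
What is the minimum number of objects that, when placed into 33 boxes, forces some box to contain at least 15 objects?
n = (15 − 1)·33 + 1 = 463

By the generalised pigeonhole principle, to guarantee some box contains ≥ r objects we need more than (r − 1) · k objects total. Threshold: n = (r − 1) · k + 1. With r = 15 and k = 33: n = 14 · 33 + 1 = 462 + 1 = 463. For n = 462 = 14 · 33, we can put exactly 14 objects in every box, avoiding 15 in any single one — so 463 is tight.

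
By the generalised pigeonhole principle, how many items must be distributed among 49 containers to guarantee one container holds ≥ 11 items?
n = (11 − 1)·49 + 1 = 491

By the generalised pigeonhole principle, to guarantee some box contains ≥ r objects we need more than (r − 1) · k objects total. Threshold: n = (r − 1) · k + 1. With r = 11 and k = 49: n = 10 · 49 + 1 = 490 + 1 = 491. For n = 490 = 10 · 49, we can put exactly 10 objects in every box, avoiding 11 in any single one — so 491 is tight.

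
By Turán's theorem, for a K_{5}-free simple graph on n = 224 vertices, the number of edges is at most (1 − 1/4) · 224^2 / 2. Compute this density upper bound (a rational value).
Turán density bound = (3/4) · 224^2/2 = 18816

Turán's theorem: ex(n, K_{r+1}) is achieved by the complete r-partite Turán graph T(n, r) with parts as balanced as possible, and is at most (1 − 1/r) · n^2/2. For r = 4, n = 224: the density bound is (3/4) · 50176/2 = 18816. Since 4 ∣ 224, the Turán graph T(224, 4) has parts of equal size 56, and its edge count e(T(224, 4)) = 18816 attains the density bound exactly.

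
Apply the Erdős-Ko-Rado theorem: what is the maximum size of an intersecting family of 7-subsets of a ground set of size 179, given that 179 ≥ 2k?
max |F| = C(178, 6) = 40570171180

The Erdős-Ko-Rado theorem states: for n ≥ 2k, an intersecting family of k-subsets of an n-element set has size at most C(n − 1, k − 1), with equality for 'star' families {A ⊆ [n] : |A| = k, i ∈ A} (fix an element i). For n = 179, k = 7: C(178, 6) = 40570171180.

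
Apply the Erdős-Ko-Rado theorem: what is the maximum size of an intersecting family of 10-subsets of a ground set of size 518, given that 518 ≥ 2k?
max |F| = C(517, 9) = 6780219355974250560

The Erdős-Ko-Rado theorem states: for n ≥ 2k, an intersecting family of k-subsets of an n-element set has size at most C(n − 1, k − 1), with equality for 'star' families {A ⊆ [n] : |A| = k, i ∈ A} (fix an element i). For n = 518, k = 10: C(517, 9) = 6780219355974250560.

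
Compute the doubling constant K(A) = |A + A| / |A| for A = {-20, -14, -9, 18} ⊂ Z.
K = |A + A| / |A| = 10/4 = 5/2

Enumerate A + A = {a + b : a, b ∈ A}. With |A| = 4, there are |A|^2 = 16 ordered sum pairs; collecting distinct values, A + A = {-40, -34, -29, -28, -23, -18, -2, 4, 9, 36}, so |A + A| = 10. Thus K = 10/4 = 5/2. For comparison, the minimum possible |A + A| over all 4-element sets is 2·4 − 1 = 7 (so min K = 7/4), attained only by arithmetic progressions.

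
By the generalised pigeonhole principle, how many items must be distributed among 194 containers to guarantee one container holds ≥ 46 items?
n = (46 − 1)·194 + 1 = 8731

By the generalised pigeonhole principle, to guarantee some box contains ≥ r objects we need more than (r − 1) · k objects total. Threshold: n = (r − 1) · k + 1. With r = 46 and k = 194: n = 45 · 194 + 1 = 8730 + 1 = 8731. For n = 8730 = 45 · 194, we can put exactly 45 objects in every box, avoiding 46 in any single one — so 8731 is tight.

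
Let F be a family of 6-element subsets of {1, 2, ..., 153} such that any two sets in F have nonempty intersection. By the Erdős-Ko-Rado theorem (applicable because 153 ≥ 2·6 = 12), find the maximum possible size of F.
max |F| = C(152, 5) = 632671880

The Erdős-Ko-Rado theorem states: for n ≥ 2k, an intersecting family of k-subsets of an n-element set has size at most C(n − 1, k − 1), with equality for 'star' families {A ⊆ [n] : |A| = k, i ∈ A} (fix an element i). For n = 153, k = 6: C(152, 5) = 632671880.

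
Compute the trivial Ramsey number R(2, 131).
R(2, 131) = 131

R(2, k) = k for all k ≥ 2: in a 2-colouring of K_k, either some edge is red (a red K_2) or all edges are blue (a blue K_k). And K_{130} coloured all-blue has no blue K_131, so R(2, 131) > 130. Hence R(2, 131) = 131.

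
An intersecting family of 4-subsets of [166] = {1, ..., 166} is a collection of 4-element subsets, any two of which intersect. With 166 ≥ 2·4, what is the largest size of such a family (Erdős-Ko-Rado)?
max |F| = C(165, 3) = 735130

The Erdős-Ko-Rado theorem states: for n ≥ 2k, an intersecting family of k-subsets of an n-element set has size at most C(n − 1, k − 1), with equality for 'star' families {A ⊆ [n] : |A| = k, i ∈ A} (fix an element i). For n = 166, k = 4: C(165, 3) = 735130.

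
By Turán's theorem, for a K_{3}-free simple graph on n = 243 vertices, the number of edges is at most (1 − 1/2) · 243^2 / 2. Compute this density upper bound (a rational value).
Turán density bound = (1/2) · 243^2/2 = 59049/4 ≈ 14762.25

Turán's theorem: ex(n, K_{r+1}) is achieved by the complete r-partite Turán graph T(n, r) with parts as balanced as possible, and is at most (1 − 1/r) · n^2/2. For r = 2, n = 243: the density bound is (1/2) · 59049/2 = 59049/4 ≈ 14762.25. The integer-valued extremum is e(T(243, 2)) = 14762, which is strictly less than the density bound 59049/4 since 2 ∤ 243 (the parts of T(243, 2) cannot all be equal).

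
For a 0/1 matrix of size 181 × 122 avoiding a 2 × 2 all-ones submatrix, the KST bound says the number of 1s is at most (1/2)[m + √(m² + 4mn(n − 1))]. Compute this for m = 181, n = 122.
z(181, 122; 2, 2) ≤ (1/2)[181 + √(181² + 4·181·122·121)] = (1/2)[181 + √10720449] = 1727.6048

Kővári–Sós–Turán: let r_1, ..., r_181 be the row sums and z = Σ r_i the total number of 1s. Each pair of columns can share at most one row with both entries 1 (else a 2×2 all-ones block appears), so Σ_i C(r_i, 2) ≤ C(122, 2) = 7381. By convexity Σ_i C(r_i, 2) ≥ 181·C(z/181, 2) = z(z − 181)/(2·181), giving z² − 181z − 181·122·121 ≤ 0 and hence z ≤ (1/2)[181 + √(32761 + 4·2671922)] = (1/2)[181 + √10720449] ≈ (1/2)(181 + 3274.2097) = 1727.6048.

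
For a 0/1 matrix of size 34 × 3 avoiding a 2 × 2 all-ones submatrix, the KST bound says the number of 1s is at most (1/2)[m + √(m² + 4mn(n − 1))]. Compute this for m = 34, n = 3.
z(34, 3; 2, 2) ≤ (1/2)[34 + √(34² + 4·34·3·2)] = (1/2)[34 + √1972] = 39.2036

Kővári–Sós–Turán: let r_1, ..., r_34 be the row sums and z = Σ r_i the total number of 1s. Each pair of columns can share at most one row with both entries 1 (else a 2×2 all-ones block appears), so Σ_i C(r_i, 2) ≤ C(3, 2) = 3. By convexity Σ_i C(r_i, 2) ≥ 34·C(z/34, 2) = z(z − 34)/(2·34), giving z² − 34z − 34·3·2 ≤ 0 and hence z ≤ (1/2)[34 + √(1156 + 4·204)] = (1/2)[34 + √1972] ≈ (1/2)(34 + 44.4072) = 39.2036.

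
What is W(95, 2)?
W(95, 2) = 95 + 1 = 96

A 2-term AP is any pair of integers, so a monochromatic 2-AP exists iff some colour is used at least twice. With 95 colours, the colouring i ↦ i on {1, ..., 95} uses each colour once, avoiding any monochromatic pair, so W(95, 2) > 95. For {1, ..., 96}, pigeonhole forces two integers of the same colour, which form a monochromatic 2-AP. Hence W(95, 2) = 96.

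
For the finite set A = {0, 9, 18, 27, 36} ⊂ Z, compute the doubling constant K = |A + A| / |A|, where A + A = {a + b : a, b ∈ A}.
K = |A + A| / |A| = 9/5

Enumerate A + A = {a + b : a, b ∈ A}. With |A| = 5, there are |A|^2 = 25 ordered sum pairs; collecting distinct values, A + A = {0, 9, 18, 27, 36, 45, 54, 63, 72}, so |A + A| = 9. Thus K = 9/5. Here |A + A| = 2|A| − 1 = 9, the minimum possible — so K = 9/5 is minimal, which holds iff A is an arithmetic progression.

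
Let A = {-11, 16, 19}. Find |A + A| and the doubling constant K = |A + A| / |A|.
K = |A + A| / |A| = 6/3 = 2

Enumerate A + A = {a + b : a, b ∈ A}. With |A| = 3, there are |A|^2 = 9 ordered sum pairs; collecting distinct values, A + A = {-22, 5, 8, 32, 35, 38}, so |A + A| = 6. Thus K = 6/3 = 2. For comparison, the minimum possible |A + A| over all 3-element sets is 2·3 − 1 = 5 (so min K = 5/3), attained only by arithmetic progressions.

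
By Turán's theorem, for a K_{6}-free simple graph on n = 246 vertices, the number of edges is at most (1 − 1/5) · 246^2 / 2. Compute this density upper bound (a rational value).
Turán density bound = (4/5) · 246^2/2 = 121032/5 ≈ 24206.4

Turán's theorem: ex(n, K_{r+1}) is achieved by the complete r-partite Turán graph T(n, r) with parts as balanced as possible, and is at most (1 − 1/r) · n^2/2. For r = 5, n = 246: the density bound is (4/5) · 60516/2 = 121032/5 ≈ 24206.4. The integer-valued extremum is e(T(246, 5)) = 24206, which is strictly less than the density bound 121032/5 since 5 ∤ 246 (the parts of T(246, 5) cannot all be equal).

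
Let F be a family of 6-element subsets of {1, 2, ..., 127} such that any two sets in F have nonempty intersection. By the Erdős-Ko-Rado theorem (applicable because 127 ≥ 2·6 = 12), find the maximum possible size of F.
max |F| = C(126, 5) = 244222650

The Erdős-Ko-Rado theorem states: for n ≥ 2k, an intersecting family of k-subsets of an n-element set has size at most C(n − 1, k − 1), with equality for 'star' families {A ⊆ [n] : |A| = k, i ∈ A} (fix an element i). For n = 127, k = 6: C(126, 5) = 244222650.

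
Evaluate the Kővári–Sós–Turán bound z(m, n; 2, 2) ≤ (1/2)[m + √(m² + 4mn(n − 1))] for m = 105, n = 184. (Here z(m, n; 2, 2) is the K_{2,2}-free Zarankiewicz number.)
z(105, 184; 2, 2) ≤ (1/2)[105 + √(105² + 4·105·184·183)] = (1/2)[105 + √14153265] = 1933.5413

Kővári–Sós–Turán: let r_1, ..., r_105 be the row sums and z = Σ r_i the total number of 1s. Each pair of columns can share at most one row with both entries 1 (else a 2×2 all-ones block appears), so Σ_i C(r_i, 2) ≤ C(184, 2) = 16836. By convexity Σ_i C(r_i, 2) ≥ 105·C(z/105, 2) = z(z − 105)/(2·105), giving z² − 105z − 105·184·183 ≤ 0 and hence z ≤ (1/2)[105 + √(11025 + 4·3535560)] = (1/2)[105 + √14153265] ≈ (1/2)(105 + 3762.0825) = 1933.5413.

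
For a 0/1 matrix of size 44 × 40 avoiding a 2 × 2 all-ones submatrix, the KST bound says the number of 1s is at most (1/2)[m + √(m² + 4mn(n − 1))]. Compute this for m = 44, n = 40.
z(44, 40; 2, 2) ≤ (1/2)[44 + √(44² + 4·44·40·39)] = (1/2)[44 + √276496] = 284.9144

Kővári–Sós–Turán: let r_1, ..., r_44 be the row sums and z = Σ r_i the total number of 1s. Each pair of columns can share at most one row with both entries 1 (else a 2×2 all-ones block appears), so Σ_i C(r_i, 2) ≤ C(40, 2) = 780. By convexity Σ_i C(r_i, 2) ≥ 44·C(z/44, 2) = z(z − 44)/(2·44), giving z² − 44z − 44·40·39 ≤ 0 and hence z ≤ (1/2)[44 + √(1936 + 4·68640)] = (1/2)[44 + √276496] ≈ (1/2)(44 + 525.8289) = 284.9144.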